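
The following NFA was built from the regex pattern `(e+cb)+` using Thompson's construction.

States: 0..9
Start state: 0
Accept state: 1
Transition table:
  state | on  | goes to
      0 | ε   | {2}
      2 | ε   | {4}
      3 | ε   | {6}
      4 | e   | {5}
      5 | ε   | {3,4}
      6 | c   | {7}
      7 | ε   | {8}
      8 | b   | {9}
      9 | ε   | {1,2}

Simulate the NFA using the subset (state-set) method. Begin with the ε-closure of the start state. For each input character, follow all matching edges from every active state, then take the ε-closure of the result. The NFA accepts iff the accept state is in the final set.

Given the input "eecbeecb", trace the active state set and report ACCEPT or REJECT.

Answer: ACCEPT

Derivation:
S₀ = ε-closure({0}) = {0,2,4}
'e' @ 1: {3,4,5,6}
'e' @ 2: {3,4,5,6}
'c' @ 3: {7,8}
'b' @ 4: {1,2,4,9}  [accepting]
'e' @ 5: {3,4,5,6}
'e' @ 6: {3,4,5,6}
'c' @ 7: {7,8}
'b' @ 8: {1,2,4,9}  [accepting]
final: {1,2,4,9}; accept 1 in set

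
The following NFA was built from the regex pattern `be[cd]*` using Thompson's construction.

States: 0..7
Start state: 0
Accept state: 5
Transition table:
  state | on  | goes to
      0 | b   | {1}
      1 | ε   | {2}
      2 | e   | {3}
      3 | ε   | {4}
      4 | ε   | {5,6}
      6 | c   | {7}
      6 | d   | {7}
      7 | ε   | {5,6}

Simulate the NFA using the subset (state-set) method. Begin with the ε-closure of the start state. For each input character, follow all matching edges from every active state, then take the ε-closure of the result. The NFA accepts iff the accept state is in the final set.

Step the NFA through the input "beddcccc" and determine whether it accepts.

start: ε-closure({0}) = {0}
'b' @ 1: {1,2}
'e' @ 2: {3,4,5,6}  ✓accept
'd' @ 3: {5,6,7}  ✓accept
'd' @ 4: {5,6,7}  ✓accept
'c' @ 5: {5,6,7}  ✓accept
'c' @ 6: {5,6,7}  ✓accept
'c' @ 7: {5,6,7}  ✓accept
'c' @ 8: {5,6,7}  ✓accept
end set {5,6,7} — state 5 in

Answer: ACCEPT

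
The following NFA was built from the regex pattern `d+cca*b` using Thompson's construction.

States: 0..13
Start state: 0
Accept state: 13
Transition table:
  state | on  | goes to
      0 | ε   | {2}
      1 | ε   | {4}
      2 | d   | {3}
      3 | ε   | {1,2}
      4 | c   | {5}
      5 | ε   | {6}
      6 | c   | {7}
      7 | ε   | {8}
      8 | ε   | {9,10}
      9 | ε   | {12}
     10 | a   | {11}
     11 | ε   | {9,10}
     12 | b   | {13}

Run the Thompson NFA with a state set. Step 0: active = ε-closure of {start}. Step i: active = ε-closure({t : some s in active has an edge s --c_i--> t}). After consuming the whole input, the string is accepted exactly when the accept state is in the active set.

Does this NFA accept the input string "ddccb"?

Answer: ACCEPT

Trace:
S₀ = ε-closure({0}) = {0,2}
'd' @ 1: {1,2,3,4}
'd' @ 2: {1,2,3,4}
'c' @ 3: {5,6}
'c' @ 4: {7,8,9,10,12}
'b' @ 5: {13}  (accept∈set)
after full input: {13}  (accept=13 in)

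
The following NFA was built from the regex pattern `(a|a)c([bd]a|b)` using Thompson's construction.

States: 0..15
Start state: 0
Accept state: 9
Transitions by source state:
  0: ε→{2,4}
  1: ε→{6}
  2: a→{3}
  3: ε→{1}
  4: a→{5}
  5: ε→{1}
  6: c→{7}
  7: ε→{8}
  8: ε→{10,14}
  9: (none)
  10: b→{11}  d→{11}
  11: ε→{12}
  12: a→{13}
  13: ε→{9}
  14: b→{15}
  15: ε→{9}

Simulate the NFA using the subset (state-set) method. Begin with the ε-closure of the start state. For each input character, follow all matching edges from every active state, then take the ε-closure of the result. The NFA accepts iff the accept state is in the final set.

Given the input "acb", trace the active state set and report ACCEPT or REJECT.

initial (ε-close {0}): {0,2,4}
'a' @ 1: {1,3,5,6}
'c' @ 2: {7,8,10,14}
'b' @ 3: {9,11,12,15}  (accept∈set)
after full input: {9,11,12,15}  (accept=9 in)

Answer: ACCEPT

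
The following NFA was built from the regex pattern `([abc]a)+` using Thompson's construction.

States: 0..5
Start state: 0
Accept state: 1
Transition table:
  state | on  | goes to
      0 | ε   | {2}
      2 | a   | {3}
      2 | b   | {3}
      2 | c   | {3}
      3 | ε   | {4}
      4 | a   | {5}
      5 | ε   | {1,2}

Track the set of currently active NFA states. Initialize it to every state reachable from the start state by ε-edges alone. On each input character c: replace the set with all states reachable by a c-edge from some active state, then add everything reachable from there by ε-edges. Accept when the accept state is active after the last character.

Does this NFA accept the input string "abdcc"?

Answer: REJECT

Trace:
S₀ = ε-closure({0}) = {0,2}
'a' @ 1: {3,4}
'b' @ 2: {}  — dead — no transitions
rest 'dcc' ignored (set empty)
after full input: {}  (accept=1 not in)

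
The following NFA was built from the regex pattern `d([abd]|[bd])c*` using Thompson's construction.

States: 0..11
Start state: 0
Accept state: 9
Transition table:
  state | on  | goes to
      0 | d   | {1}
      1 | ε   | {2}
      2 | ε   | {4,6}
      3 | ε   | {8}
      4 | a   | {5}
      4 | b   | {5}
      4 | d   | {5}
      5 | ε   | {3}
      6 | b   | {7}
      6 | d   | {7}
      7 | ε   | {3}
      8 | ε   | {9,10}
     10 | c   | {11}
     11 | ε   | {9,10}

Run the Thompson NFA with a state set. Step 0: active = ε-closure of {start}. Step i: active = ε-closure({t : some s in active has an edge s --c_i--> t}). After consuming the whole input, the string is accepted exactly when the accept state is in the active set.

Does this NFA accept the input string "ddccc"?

Answer: ACCEPT

Trace:
start: ε-closure({0}) = {0}
'd' @ 1: {1,2,4,6}
'd' @ 2: {3,5,7,8,9,10}  [accepting]
'c' @ 3: {9,10,11}  [accepting]
'c' @ 4: {9,10,11}  [accepting]
'c' @ 5: {9,10,11}  [accepting]
after full input: {9,10,11}  (accept=9 in)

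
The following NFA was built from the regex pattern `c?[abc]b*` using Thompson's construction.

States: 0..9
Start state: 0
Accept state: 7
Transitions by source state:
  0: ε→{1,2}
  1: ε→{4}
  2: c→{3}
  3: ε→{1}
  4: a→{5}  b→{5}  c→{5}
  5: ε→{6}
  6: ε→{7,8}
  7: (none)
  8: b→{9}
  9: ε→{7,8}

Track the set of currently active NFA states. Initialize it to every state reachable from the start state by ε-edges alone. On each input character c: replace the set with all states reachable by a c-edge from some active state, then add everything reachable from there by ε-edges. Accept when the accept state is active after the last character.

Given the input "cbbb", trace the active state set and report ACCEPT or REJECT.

initial (ε-close {0}): {0,1,2,4}
'c' @ 1: {1,3,4,5,6,7,8}  (accept∈set)
'b' @ 2: {5,6,7,8,9}  (accept∈set)
'b' @ 3: {7,8,9}  (accept∈set)
'b' @ 4: {7,8,9}  (accept∈set)
final: {7,8,9}; accept 7 in set

Answer: ACCEPT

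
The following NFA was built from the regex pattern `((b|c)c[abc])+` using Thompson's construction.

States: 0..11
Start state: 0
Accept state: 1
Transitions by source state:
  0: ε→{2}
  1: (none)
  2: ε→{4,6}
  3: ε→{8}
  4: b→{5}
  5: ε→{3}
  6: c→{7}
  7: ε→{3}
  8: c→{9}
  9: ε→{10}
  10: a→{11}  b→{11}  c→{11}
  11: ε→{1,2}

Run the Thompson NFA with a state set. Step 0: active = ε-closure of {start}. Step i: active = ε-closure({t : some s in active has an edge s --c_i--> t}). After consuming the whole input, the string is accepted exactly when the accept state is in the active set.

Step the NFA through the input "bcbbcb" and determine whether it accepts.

start: ε-closure({0}) = {0,2,4,6}
'b' @ 1: {3,5,8}
'c' @ 2: {9,10}
'b' @ 3: {1,2,4,6,11}  ✓accept
'b' @ 4: {3,5,8}
'c' @ 5: {9,10}
'b' @ 6: {1,2,4,6,11}  ✓accept
after full input: {1,2,4,6,11}  (accept=1 in)

Answer: ACCEPT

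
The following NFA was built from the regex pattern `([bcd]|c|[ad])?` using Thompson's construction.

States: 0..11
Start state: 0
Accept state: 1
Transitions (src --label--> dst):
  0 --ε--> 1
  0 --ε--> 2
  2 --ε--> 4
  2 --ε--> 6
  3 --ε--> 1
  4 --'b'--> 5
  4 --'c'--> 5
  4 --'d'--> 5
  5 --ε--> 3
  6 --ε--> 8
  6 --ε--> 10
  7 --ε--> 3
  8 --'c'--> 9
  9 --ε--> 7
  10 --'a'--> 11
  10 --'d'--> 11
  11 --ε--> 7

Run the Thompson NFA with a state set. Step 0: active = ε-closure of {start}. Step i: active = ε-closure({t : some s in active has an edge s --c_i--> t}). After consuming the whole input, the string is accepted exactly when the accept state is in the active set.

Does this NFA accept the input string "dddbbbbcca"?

S₀ = ε-closure({0}) = {0,1,2,4,6,8,10}
'd' @ 1: {1,3,5,7,11}  ✓accept
'd' @ 2: {}  — no active states
rest 'dbbbbcca' ignored (set empty)
after full input: {}  (accept=1 not in)

Answer: REJECT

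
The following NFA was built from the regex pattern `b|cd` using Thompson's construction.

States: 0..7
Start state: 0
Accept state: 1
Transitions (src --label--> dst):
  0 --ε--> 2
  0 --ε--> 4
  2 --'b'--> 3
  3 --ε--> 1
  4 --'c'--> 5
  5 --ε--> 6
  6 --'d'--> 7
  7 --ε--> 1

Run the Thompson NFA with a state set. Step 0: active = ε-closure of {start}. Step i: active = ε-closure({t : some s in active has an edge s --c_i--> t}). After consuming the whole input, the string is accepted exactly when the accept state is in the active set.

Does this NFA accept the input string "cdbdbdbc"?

start: ε-closure({0}) = {0,2,4}
'c' @ 1: {5,6}
'd' @ 2: {1,7}  [accepting]
'b' @ 3: {}  — dead — no transitions
rest 'dbdbc' ignored (set empty)
after full input: {}  (accept=1 not in)

Answer: REJECT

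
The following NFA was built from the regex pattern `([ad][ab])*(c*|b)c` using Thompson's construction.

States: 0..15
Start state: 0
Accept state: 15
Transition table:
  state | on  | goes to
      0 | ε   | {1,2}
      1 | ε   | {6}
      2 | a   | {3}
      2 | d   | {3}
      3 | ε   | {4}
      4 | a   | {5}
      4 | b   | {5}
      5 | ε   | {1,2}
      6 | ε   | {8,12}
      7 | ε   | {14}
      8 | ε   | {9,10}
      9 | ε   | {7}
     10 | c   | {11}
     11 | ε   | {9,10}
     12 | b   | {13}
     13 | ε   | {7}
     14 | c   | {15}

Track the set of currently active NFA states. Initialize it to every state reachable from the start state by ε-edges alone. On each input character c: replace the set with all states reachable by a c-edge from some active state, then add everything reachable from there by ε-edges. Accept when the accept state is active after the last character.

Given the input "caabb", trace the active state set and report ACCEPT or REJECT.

S₀ = ε-closure({0}) = {0,1,2,6,7,8,9,10,12,14}
'c' @ 1: {7,9,10,11,14,15}  (accept∈set)
'a' @ 2: {}  — dead — no transitions
rest 'abb' ignored (set empty)
end set {} — state 15 not in

Answer: REJECT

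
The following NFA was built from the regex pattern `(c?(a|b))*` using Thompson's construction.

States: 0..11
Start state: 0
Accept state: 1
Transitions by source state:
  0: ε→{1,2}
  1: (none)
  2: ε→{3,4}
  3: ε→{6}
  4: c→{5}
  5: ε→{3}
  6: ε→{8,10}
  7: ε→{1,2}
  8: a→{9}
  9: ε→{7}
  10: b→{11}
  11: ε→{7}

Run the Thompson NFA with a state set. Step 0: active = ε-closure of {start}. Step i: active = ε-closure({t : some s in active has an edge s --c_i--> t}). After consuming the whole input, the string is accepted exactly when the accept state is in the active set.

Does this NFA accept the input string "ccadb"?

Answer: REJECT

Trace:
initial (ε-close {0}): {0,1,2,3,4,6,8,10}
'c' @ 1: {3,5,6,8,10}
'c' @ 2: {}  — state set empty
rest 'adb' ignored (set empty)
end set {} — state 1 not in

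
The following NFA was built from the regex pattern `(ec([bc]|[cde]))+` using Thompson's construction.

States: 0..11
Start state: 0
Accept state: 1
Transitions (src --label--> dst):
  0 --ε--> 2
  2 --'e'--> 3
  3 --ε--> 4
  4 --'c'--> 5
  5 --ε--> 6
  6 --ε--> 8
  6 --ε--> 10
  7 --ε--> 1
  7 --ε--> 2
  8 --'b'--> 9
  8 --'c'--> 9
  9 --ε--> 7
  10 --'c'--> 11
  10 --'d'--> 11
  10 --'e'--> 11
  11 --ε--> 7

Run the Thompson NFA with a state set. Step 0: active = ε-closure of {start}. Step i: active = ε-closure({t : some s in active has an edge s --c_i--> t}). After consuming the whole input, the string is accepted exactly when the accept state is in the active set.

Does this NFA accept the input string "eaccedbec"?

start: ε-closure({0}) = {0,2}
'e' @ 1: {3,4}
'a' @ 2: {}  — state set empty
rest 'ccedbec' ignored (set empty)
after full input: {}  (accept=1 not in)

Answer: REJECT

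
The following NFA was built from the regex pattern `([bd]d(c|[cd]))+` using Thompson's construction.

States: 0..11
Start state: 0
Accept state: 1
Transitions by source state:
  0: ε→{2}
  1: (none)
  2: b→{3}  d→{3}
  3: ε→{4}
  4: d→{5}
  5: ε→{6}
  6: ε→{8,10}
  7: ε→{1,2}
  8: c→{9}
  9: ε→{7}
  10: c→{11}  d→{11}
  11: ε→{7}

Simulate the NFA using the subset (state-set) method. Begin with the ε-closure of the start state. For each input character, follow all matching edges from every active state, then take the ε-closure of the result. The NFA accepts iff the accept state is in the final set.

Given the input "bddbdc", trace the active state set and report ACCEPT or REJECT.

start: ε-closure({0}) = {0,2}
'b' @ 1: {3,4}
'd' @ 2: {5,6,8,10}
'd' @ 3: {1,2,7,11}  (accept∈set)
'b' @ 4: {3,4}
'd' @ 5: {5,6,8,10}
'c' @ 6: {1,2,7,9,11}  (accept∈set)
after full input: {1,2,7,9,11}  (accept=1 in)

Answer: ACCEPT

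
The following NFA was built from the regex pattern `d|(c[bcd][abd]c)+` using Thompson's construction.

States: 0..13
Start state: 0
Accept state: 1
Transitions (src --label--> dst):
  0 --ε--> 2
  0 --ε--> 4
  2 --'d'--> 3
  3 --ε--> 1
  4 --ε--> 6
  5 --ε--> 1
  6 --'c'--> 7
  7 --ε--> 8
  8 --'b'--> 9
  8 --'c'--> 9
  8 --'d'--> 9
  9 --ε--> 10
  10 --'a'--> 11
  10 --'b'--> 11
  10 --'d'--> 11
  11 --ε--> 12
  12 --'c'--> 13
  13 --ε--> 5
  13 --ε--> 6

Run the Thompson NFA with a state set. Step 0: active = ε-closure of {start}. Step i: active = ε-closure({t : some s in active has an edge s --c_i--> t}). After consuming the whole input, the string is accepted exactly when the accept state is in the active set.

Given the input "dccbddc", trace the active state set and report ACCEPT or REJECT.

S₀ = ε-closure({0}) = {0,2,4,6}
'd' @ 1: {1,3}  [accepting]
'c' @ 2: {}  — dead — no transitions
rest 'cbddc' ignored (set empty)
after full input: {}  (accept=1 not in)

Answer: REJECT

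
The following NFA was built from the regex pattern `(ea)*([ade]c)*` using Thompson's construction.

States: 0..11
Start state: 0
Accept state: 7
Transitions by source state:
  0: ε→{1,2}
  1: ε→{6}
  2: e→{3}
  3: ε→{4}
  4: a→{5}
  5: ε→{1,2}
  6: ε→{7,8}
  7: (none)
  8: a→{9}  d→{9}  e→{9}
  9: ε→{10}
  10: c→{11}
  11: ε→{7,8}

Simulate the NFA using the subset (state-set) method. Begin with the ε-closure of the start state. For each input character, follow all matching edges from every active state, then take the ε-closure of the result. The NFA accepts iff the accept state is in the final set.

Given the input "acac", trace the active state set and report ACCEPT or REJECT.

Answer: ACCEPT

Trace:
S₀ = ε-closure({0}) = {0,1,2,6,7,8}
'a' @ 1: {9,10}
'c' @ 2: {7,8,11}  ✓accept
'a' @ 3: {9,10}
'c' @ 4: {7,8,11}  ✓accept
after full input: {7,8,11}  (accept=7 in)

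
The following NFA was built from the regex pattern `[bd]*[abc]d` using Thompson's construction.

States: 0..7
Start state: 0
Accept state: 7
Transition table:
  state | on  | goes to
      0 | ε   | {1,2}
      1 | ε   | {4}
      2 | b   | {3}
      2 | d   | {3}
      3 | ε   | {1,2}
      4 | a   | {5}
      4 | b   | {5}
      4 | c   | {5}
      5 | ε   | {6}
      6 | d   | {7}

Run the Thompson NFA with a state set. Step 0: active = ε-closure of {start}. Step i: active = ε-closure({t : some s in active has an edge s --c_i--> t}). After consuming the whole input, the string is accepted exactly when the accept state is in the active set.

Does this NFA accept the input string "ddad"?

Answer: ACCEPT

Derivation:
start: ε-closure({0}) = {0,1,2,4}
'd' @ 1: {1,2,3,4}
'd' @ 2: {1,2,3,4}
'a' @ 3: {5,6}
'd' @ 4: {7}  ✓accept
end set {7} — state 7 in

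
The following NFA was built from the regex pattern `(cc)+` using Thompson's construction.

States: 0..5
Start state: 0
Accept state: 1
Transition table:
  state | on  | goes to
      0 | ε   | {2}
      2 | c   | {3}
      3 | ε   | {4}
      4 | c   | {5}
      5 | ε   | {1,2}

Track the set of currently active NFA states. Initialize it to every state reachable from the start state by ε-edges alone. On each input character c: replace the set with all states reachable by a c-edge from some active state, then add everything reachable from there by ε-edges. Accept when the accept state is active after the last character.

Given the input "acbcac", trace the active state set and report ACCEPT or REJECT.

Answer: REJECT

Steps:
initial (ε-close {0}): {0,2}
'a' @ 1: {}  — no active states
rest 'cbcac' ignored (set empty)
end set {} — state 1 not in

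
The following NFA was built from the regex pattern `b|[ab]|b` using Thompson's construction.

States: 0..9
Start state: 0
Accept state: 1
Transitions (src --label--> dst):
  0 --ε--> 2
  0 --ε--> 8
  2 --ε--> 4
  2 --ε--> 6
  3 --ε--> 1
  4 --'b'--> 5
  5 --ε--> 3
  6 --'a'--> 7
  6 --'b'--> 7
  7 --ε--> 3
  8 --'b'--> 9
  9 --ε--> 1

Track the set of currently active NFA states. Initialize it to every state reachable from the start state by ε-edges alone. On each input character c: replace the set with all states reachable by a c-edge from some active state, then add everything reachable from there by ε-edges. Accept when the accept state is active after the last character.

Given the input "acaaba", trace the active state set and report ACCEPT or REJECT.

initial (ε-close {0}): {0,2,4,6,8}
'a' @ 1: {1,3,7}  (accept∈set)
'c' @ 2: {}  — dead — no transitions
rest 'aaba' ignored (set empty)
end set {} — state 1 not in

Answer: REJECT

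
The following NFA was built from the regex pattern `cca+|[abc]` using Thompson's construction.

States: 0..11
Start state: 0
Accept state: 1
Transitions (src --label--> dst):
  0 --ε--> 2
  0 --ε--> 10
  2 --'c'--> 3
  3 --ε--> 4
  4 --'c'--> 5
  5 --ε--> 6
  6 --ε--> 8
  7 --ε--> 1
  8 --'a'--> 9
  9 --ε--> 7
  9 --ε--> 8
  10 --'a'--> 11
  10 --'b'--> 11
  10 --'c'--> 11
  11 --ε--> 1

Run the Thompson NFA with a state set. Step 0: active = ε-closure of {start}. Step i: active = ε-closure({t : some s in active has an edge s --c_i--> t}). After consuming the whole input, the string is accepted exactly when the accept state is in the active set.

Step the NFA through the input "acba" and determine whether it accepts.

initial (ε-close {0}): {0,2,10}
'a' @ 1: {1,11}  [accepting]
'c' @ 2: {}  — dead — no transitions
rest 'ba' ignored (set empty)
end set {} — state 1 not in

Answer: REJECT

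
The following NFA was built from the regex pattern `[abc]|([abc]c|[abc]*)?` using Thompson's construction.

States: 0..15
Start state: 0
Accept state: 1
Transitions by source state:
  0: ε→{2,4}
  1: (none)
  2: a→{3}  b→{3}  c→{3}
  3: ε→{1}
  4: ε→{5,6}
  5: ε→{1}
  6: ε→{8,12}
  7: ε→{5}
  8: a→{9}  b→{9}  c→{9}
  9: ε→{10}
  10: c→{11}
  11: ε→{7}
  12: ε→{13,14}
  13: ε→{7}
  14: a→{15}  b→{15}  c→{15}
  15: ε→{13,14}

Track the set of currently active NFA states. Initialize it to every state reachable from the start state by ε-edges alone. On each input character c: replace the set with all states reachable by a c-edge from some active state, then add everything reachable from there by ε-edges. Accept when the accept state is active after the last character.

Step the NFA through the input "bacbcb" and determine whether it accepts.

initial (ε-close {0}): {0,1,2,4,5,6,7,8,12,13,14}
'b' @ 1: {1,3,5,7,9,10,13,14,15}  ✓accept
'a' @ 2: {1,5,7,13,14,15}  ✓accept
'c' @ 3: {1,5,7,13,14,15}  ✓accept
'b' @ 4: {1,5,7,13,14,15}  ✓accept
'c' @ 5: {1,5,7,13,14,15}  ✓accept
'b' @ 6: {1,5,7,13,14,15}  ✓accept
final: {1,5,7,13,14,15}; accept 1 in set

Answer: ACCEPT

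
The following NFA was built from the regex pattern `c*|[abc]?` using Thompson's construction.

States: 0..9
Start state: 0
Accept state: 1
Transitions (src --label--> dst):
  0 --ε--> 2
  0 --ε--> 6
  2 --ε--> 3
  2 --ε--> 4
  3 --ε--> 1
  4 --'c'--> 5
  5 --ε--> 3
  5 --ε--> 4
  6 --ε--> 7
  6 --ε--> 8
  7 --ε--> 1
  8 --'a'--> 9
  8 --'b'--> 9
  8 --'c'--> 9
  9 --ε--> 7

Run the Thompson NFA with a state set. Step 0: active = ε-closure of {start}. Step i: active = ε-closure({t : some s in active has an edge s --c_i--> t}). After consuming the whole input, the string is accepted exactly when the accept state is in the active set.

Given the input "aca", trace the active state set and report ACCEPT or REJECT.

initial (ε-close {0}): {0,1,2,3,4,6,7,8}
'a' @ 1: {1,7,9}  ✓accept
'c' @ 2: {}  — no active states
rest 'a' ignored (set empty)
after full input: {}  (accept=1 not in)

Answer: REJECT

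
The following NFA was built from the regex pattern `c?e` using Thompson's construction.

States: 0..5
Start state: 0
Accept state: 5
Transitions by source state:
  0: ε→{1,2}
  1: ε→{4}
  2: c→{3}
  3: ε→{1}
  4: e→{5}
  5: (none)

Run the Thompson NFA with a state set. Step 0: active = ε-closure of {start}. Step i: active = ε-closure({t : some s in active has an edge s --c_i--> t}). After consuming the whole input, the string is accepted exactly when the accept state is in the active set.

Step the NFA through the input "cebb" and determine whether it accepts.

Answer: REJECT

Trace:
start: ε-closure({0}) = {0,1,2,4}
'c' @ 1: {1,3,4}
'e' @ 2: {5}  [accepting]
'b' @ 3: {}  — state set empty
rest 'b' ignored (set empty)
final: {}; accept 5 not in set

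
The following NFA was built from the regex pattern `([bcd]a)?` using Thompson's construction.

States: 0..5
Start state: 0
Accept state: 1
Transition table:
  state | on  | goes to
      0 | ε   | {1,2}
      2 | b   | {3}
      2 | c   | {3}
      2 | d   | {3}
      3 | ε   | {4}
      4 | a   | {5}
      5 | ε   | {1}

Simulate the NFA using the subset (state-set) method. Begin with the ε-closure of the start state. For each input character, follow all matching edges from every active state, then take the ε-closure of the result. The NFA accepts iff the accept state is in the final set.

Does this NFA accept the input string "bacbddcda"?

S₀ = ε-closure({0}) = {0,1,2}
'b' @ 1: {3,4}
'a' @ 2: {1,5}  ✓accept
'c' @ 3: {}  — dead — no transitions
rest 'bddcda' ignored (set empty)
after full input: {}  (accept=1 not in)

Answer: REJECT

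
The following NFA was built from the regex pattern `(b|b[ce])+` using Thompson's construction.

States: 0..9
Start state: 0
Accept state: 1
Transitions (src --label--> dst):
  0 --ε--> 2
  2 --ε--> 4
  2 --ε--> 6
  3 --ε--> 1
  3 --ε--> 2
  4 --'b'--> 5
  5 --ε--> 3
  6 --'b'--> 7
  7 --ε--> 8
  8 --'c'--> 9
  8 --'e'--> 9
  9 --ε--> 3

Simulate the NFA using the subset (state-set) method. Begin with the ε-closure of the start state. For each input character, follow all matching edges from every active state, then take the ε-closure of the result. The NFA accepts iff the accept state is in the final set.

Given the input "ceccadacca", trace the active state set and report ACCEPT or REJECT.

start: ε-closure({0}) = {0,2,4,6}
'c' @ 1: {}  — dead — no transitions
rest 'eccadacca' ignored (set empty)
end set {} — state 1 not in

Answer: REJECT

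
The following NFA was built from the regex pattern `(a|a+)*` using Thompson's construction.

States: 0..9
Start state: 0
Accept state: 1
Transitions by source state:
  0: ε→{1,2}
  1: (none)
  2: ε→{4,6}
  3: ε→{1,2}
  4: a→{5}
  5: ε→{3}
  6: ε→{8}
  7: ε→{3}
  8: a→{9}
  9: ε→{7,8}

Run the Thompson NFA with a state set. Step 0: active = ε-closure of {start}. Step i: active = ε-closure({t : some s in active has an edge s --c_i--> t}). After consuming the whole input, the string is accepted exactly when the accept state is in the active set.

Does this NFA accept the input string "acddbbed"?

initial (ε-close {0}): {0,1,2,4,6,8}
'a' @ 1: {1,2,3,4,5,6,7,8,9}  [accepting]
'c' @ 2: {}  — no active states
rest 'ddbbed' ignored (set empty)
final: {}; accept 1 not in set

Answer: REJECT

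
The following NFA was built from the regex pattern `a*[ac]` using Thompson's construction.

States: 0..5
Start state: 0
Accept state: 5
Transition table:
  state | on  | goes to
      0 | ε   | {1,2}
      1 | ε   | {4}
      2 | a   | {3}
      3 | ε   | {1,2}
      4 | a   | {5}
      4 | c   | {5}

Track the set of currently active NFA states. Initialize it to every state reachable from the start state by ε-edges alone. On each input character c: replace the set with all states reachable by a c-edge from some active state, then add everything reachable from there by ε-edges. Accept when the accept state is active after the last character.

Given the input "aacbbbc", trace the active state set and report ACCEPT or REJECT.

Answer: REJECT

Trace:
start: ε-closure({0}) = {0,1,2,4}
'a' @ 1: {1,2,3,4,5}  [accepting]
'a' @ 2: {1,2,3,4,5}  [accepting]
'c' @ 3: {5}  [accepting]
'b' @ 4: {}  — no active states
rest 'bbc' ignored (set empty)
after full input: {}  (accept=5 not in)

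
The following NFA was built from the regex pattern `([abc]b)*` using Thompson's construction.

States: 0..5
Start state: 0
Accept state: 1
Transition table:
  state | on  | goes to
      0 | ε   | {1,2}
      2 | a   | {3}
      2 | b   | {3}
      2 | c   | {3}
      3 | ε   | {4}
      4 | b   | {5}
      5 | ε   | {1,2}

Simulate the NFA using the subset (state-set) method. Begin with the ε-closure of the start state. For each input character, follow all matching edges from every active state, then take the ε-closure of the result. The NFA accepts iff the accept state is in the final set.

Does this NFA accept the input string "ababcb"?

Answer: ACCEPT

Steps:
S₀ = ε-closure({0}) = {0,1,2}
'a' @ 1: {3,4}
'b' @ 2: {1,2,5}  (accept∈set)
'a' @ 3: {3,4}
'b' @ 4: {1,2,5}  (accept∈set)
'c' @ 5: {3,4}
'b' @ 6: {1,2,5}  (accept∈set)
final: {1,2,5}; accept 1 in set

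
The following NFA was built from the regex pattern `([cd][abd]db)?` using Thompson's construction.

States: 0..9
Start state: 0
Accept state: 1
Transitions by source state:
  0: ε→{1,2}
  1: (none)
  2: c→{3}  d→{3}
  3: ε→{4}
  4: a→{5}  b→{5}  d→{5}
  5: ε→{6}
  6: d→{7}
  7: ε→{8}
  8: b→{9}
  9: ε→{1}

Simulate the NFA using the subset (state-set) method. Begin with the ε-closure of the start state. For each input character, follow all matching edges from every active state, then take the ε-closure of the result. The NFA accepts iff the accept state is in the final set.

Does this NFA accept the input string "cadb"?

Answer: ACCEPT

Derivation:
S₀ = ε-closure({0}) = {0,1,2}
'c' @ 1: {3,4}
'a' @ 2: {5,6}
'd' @ 3: {7,8}
'b' @ 4: {1,9}  [accepting]
after full input: {1,9}  (accept=1 in)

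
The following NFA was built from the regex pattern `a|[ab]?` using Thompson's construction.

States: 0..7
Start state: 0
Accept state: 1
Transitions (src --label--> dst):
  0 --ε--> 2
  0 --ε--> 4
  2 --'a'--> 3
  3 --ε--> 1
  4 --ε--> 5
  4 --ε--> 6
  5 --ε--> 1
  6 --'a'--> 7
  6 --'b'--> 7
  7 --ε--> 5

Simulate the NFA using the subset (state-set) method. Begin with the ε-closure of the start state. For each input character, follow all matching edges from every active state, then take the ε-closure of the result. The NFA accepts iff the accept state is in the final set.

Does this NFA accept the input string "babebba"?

Answer: REJECT

Derivation:
start: ε-closure({0}) = {0,1,2,4,5,6}
'b' @ 1: {1,5,7}  [accepting]
'a' @ 2: {}  — no active states
rest 'bebba' ignored (set empty)
end set {} — state 1 not in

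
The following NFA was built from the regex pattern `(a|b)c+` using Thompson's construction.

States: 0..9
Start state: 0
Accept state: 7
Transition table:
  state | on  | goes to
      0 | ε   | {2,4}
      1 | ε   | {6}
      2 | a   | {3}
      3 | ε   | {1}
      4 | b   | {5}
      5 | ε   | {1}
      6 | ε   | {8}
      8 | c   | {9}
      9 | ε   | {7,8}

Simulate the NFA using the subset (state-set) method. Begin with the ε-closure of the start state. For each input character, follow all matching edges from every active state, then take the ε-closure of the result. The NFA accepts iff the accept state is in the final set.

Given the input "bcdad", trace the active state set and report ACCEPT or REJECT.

start: ε-closure({0}) = {0,2,4}
'b' @ 1: {1,5,6,8}
'c' @ 2: {7,8,9}  [accepting]
'd' @ 3: {}  — state set empty
rest 'ad' ignored (set empty)
end set {} — state 7 not in

Answer: REJECT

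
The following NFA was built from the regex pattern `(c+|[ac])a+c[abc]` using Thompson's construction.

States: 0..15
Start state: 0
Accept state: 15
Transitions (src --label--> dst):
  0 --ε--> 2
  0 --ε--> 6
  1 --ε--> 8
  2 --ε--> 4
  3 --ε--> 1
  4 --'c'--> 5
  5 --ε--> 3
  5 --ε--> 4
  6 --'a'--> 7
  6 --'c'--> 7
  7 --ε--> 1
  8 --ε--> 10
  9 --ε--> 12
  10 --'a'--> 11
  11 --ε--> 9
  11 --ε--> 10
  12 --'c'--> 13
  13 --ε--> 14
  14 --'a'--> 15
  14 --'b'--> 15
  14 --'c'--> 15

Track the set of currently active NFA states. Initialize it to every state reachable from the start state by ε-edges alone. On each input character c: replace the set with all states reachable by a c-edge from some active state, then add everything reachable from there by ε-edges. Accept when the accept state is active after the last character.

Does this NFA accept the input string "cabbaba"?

Answer: REJECT

Trace:
S₀ = ε-closure({0}) = {0,2,4,6}
'c' @ 1: {1,3,4,5,7,8,10}
'a' @ 2: {9,10,11,12}
'b' @ 3: {}  — dead — no transitions
rest 'baba' ignored (set empty)
end set {} — state 15 not in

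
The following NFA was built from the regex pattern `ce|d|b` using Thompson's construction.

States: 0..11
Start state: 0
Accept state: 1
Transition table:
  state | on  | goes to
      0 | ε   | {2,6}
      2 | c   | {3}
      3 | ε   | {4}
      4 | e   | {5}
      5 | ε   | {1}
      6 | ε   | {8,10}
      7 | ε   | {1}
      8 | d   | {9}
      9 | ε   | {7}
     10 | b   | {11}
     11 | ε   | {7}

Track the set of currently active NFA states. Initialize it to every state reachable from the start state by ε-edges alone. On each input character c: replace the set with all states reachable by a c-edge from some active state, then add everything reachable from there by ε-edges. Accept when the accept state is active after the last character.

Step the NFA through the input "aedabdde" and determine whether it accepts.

S₀ = ε-closure({0}) = {0,2,6,8,10}
'a' @ 1: {}  — dead — no transitions
rest 'edabdde' ignored (set empty)
end set {} — state 1 not in

Answer: REJECT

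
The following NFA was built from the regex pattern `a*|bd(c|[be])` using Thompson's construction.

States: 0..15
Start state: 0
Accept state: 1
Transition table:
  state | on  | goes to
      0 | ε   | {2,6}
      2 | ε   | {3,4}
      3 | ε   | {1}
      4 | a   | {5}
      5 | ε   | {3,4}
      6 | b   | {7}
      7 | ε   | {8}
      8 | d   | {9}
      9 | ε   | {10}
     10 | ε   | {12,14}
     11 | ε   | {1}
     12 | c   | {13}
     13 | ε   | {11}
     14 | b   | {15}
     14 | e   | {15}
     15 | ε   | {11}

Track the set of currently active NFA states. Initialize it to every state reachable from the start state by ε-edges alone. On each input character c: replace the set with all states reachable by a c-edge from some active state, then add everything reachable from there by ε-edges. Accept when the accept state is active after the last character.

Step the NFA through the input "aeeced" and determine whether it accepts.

start: ε-closure({0}) = {0,1,2,3,4,6}
'a' @ 1: {1,3,4,5}  [accepting]
'e' @ 2: {}  — dead — no transitions
rest 'eced' ignored (set empty)
end set {} — state 1 not in

Answer: REJECT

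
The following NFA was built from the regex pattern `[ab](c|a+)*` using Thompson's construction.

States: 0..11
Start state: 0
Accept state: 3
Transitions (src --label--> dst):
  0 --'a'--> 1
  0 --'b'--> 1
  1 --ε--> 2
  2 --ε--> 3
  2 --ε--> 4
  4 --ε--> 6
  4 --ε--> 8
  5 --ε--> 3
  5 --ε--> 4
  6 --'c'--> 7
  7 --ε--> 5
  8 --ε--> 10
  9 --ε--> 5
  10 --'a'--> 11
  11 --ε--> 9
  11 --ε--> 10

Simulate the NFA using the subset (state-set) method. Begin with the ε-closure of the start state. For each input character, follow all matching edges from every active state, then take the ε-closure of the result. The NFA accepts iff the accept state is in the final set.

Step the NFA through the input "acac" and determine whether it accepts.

Answer: ACCEPT

Trace:
S₀ = ε-closure({0}) = {0}
'a' @ 1: {1,2,3,4,6,8,10}  (accept∈set)
'c' @ 2: {3,4,5,6,7,8,10}  (accept∈set)
'a' @ 3: {3,4,5,6,8,9,10,11}  (accept∈set)
'c' @ 4: {3,4,5,6,7,8,10}  (accept∈set)
end set {3,4,5,6,7,8,10} — state 3 in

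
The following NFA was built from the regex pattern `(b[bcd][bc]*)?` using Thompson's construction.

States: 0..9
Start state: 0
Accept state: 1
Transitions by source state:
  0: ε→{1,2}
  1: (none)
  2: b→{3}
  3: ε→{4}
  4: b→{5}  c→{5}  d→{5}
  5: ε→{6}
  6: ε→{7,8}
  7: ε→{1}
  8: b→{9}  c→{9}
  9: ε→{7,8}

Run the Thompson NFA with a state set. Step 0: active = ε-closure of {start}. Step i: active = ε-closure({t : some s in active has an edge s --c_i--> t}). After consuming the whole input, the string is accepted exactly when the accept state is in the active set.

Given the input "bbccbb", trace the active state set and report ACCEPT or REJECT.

S₀ = ε-closure({0}) = {0,1,2}
'b' @ 1: {3,4}
'b' @ 2: {1,5,6,7,8}  (accept∈set)
'c' @ 3: {1,7,8,9}  (accept∈set)
'c' @ 4: {1,7,8,9}  (accept∈set)
'b' @ 5: {1,7,8,9}  (accept∈set)
'b' @ 6: {1,7,8,9}  (accept∈set)
final: {1,7,8,9}; accept 1 in set

Answer: ACCEPT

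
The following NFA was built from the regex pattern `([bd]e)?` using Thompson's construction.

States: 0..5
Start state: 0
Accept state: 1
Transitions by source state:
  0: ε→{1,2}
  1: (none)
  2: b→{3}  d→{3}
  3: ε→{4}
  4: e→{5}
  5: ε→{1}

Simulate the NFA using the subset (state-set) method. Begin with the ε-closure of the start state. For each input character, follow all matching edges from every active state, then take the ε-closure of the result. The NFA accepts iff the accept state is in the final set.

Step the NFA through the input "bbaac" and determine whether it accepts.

Answer: REJECT

Trace:
S₀ = ε-closure({0}) = {0,1,2}
'b' @ 1: {3,4}
'b' @ 2: {}  — state set empty
rest 'aac' ignored (set empty)
after full input: {}  (accept=1 not in)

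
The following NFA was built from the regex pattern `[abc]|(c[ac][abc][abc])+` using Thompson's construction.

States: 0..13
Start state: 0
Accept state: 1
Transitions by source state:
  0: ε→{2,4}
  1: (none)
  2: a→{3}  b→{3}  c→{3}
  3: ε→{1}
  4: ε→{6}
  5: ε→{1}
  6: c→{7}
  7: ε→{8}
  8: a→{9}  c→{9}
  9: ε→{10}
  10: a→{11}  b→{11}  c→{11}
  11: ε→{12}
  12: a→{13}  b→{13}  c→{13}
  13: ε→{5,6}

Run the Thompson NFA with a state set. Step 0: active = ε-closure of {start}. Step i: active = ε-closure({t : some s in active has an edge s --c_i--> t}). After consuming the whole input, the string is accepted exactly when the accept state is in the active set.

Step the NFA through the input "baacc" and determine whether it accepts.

Answer: REJECT

Derivation:
S₀ = ε-closure({0}) = {0,2,4,6}
'b' @ 1: {1,3}  (accept∈set)
'a' @ 2: {}  — no active states
rest 'acc' ignored (set empty)
final: {}; accept 1 not in set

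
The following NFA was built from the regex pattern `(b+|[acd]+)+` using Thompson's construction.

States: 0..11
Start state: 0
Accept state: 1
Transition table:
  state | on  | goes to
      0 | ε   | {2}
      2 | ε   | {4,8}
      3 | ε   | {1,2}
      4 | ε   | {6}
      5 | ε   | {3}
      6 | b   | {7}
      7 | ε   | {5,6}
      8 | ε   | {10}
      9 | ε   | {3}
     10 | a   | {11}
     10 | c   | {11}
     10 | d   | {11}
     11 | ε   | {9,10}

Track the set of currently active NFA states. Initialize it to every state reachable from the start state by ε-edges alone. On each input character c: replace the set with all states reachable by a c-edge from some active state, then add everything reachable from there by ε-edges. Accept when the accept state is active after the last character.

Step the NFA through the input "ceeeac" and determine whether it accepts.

Answer: REJECT

Steps:
initial (ε-close {0}): {0,2,4,6,8,10}
'c' @ 1: {1,2,3,4,6,8,9,10,11}  (accept∈set)
'e' @ 2: {}  — dead — no transitions
rest 'eeac' ignored (set empty)
after full input: {}  (accept=1 not in)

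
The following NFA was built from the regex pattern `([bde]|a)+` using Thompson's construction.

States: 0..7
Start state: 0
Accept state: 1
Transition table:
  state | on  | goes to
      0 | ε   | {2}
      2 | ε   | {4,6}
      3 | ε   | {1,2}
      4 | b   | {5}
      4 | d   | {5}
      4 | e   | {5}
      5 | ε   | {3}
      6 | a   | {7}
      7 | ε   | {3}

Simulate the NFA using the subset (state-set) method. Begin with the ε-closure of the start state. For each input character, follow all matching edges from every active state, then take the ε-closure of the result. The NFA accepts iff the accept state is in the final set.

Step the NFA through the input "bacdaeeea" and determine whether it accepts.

S₀ = ε-closure({0}) = {0,2,4,6}
'b' @ 1: {1,2,3,4,5,6}  [accepting]
'a' @ 2: {1,2,3,4,6,7}  [accepting]
'c' @ 3: {}  — no active states
rest 'daeeea' ignored (set empty)
end set {} — state 1 not in

Answer: REJECT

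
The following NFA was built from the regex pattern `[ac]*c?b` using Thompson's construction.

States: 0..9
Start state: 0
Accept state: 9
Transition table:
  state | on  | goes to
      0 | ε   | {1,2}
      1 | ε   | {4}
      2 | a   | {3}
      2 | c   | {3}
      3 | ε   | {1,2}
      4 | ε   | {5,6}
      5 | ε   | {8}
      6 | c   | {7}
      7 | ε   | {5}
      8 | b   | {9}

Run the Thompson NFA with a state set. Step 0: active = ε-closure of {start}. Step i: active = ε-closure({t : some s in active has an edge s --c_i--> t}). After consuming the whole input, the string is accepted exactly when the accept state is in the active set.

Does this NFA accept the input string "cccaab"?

Answer: ACCEPT

Derivation:
start: ε-closure({0}) = {0,1,2,4,5,6,8}
'c' @ 1: {1,2,3,4,5,6,7,8}
'c' @ 2: {1,2,3,4,5,6,7,8}
'c' @ 3: {1,2,3,4,5,6,7,8}
'a' @ 4: {1,2,3,4,5,6,8}
'a' @ 5: {1,2,3,4,5,6,8}
'b' @ 6: {9}  ✓accept
after full input: {9}  (accept=9 in)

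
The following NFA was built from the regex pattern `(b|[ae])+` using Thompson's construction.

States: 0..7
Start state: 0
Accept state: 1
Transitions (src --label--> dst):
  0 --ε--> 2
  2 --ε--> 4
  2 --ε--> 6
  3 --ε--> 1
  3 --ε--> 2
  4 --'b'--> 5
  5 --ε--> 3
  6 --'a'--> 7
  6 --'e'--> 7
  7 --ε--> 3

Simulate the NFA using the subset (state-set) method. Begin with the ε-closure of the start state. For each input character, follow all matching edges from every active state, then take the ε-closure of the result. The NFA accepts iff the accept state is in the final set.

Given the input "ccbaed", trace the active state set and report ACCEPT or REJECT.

Answer: REJECT

Derivation:
start: ε-closure({0}) = {0,2,4,6}
'c' @ 1: {}  — no active states
rest 'cbaed' ignored (set empty)
final: {}; accept 1 not in set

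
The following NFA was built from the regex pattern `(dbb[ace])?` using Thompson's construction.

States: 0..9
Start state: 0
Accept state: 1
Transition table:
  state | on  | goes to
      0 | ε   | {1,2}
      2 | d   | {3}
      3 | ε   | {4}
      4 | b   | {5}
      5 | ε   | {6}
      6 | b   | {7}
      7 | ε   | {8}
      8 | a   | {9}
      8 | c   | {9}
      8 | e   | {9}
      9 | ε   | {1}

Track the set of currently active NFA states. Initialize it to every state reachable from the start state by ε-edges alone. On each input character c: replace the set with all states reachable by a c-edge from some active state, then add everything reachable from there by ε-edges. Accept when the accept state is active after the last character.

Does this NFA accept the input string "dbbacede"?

Answer: REJECT

Derivation:
start: ε-closure({0}) = {0,1,2}
'd' @ 1: {3,4}
'b' @ 2: {5,6}
'b' @ 3: {7,8}
'a' @ 4: {1,9}  (accept∈set)
'c' @ 5: {}  — no active states
rest 'ede' ignored (set empty)
after full input: {}  (accept=1 not in)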